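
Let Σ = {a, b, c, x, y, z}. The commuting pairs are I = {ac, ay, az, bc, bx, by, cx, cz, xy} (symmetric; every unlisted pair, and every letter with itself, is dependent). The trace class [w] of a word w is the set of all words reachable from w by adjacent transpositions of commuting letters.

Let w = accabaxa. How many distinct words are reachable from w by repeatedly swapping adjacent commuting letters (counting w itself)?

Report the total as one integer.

28

#0=a has no predecessor
#1=c has no predecessor
#2=c depends on [1:c]
#3=a depends on [0:a]
#4=b depends on [3:a]
#5=a depends on [4:b]
#6=x depends on [5:a]
#7=a depends on [6:x]
sources: [0:a, 1:c]
N(rest) = Σ N(rest − s) over sources s of rest; N(one piece) = 1:
  size 1 → [2]=1  [7]=1
  size 2 → [1,2]=1  [2,7]=2  [6,7]=1
  size 3 → [1,2,7]=3  [2,6,7]=3  [5,6,7]=1
  size 4 → [1,2,6,7]=6  [2,5,6,7]=4  [4,5,6,7]=1
  size 5 → [1,2,5,6,7]=10  [2,4,5,6,7]=5  [3,4,5,6,7]=1
  size 6 → [0,3,4,5,6,7]=1  [1,2,4,5,6,7]=15  [2,3,4,5,6,7]=6
  first=0(a) contributes 21
  first=1(c) contributes 7
|[w]| = 28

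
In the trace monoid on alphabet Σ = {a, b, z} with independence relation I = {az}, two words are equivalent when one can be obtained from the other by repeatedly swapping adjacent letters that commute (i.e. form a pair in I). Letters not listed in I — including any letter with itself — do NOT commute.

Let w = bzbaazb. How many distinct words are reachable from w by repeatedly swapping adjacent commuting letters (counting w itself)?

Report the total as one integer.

3

#0=b has no predecessor
#1=z depends on [0:b]
#2=b depends on [1:z]
#3=a depends on [2:b]
#4=a depends on [3:a]
#5=z depends on [2:b]
#6=b depends on [4:a, 5:z]
sources: [0:b]
N(rest) = Σ N(rest − s) over sources s of rest; N(one piece) = 1:
  size 1 → [6]=1
  size 2 → [4,6]=1  [5,6]=1
  size 3 → [3,4,6]=1  [4,5,6]=2
  size 4 → [3,4,5,6]=3
  size 5 → [2,3,4,5,6]=3
  first=0(b) contributes 3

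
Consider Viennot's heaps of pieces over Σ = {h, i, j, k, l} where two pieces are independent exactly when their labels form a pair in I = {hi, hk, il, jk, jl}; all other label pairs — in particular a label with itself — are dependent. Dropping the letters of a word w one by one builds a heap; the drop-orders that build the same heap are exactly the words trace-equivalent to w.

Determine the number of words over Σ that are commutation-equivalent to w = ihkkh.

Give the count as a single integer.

0(i) covers ∅
1(h) covers ∅
2(k) covers 0:i
3(k) covers 2:k
4(h) covers 1:h
floor of heap: 0:i, 1:h
completions by unplaced set U, small U first (add the entries for U minus each lowest piece of U):
  |U|=1: {3}:1  {4}:1
  |U|=2: {1,4}:1  {2,3}:1  {3,4}:2
  |U|=3: {0,2,3}:1  {1,3,4}:3  {2,3,4}:3
  start at 0(i): 6
  start at 1(h): 4
sum over floor = 10

10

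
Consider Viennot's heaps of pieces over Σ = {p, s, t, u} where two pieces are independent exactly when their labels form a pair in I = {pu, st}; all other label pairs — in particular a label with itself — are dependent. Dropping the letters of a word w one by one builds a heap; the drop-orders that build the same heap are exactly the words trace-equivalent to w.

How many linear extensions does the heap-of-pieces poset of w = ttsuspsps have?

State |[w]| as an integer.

drop 0:t onto floor
drop 1:t onto {0:t}
drop 2:s onto floor
drop 3:u onto {1:t, 2:s}
drop 4:s onto {3:u}
drop 5:p onto {4:s}
drop 6:s onto {5:p}
drop 7:p onto {6:s}
drop 8:s onto {7:p}
ground layer = {0:t, 2:s}
drop-orders for the pieces not yet dropped (sum over which currently-grounded one goes next):
  1 to go: {8} 1
  2 to go: {7,8} 1
  3 to go: {6,7,8} 1
  4 to go: {5,6,7,8} 1
  5 to go: {4,5,6,7,8} 1
  6 to go: {3,4,5,6,7,8} 1
  7 to go: {1,3,4,5,6,7,8} 1  {2,3,4,5,6,7,8} 1
  if 0:t drops first: 2 orders
  if 2:s drops first: 1 orders
heap linearizations: 3

3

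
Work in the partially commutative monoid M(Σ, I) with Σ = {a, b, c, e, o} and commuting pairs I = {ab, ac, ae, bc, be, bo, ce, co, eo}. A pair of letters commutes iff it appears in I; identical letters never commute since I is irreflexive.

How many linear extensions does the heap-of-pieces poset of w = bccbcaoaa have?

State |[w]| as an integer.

drop 0:b onto floor
drop 1:c onto floor
drop 2:c onto {1:c}
drop 3:b onto {0:b}
drop 4:c onto {2:c}
drop 5:a onto floor
drop 6:o onto {5:a}
drop 7:a onto {6:o}
drop 8:a onto {7:a}
ground layer = {0:b, 1:c, 5:a}
drop-orders for the pieces not yet dropped (sum over which currently-grounded one goes next):
  1 to go: {3} 1  {4} 1  {8} 1
  2 to go: {0,3} 1  {2,4} 1  {3,4} 2  {3,8} 2  {4,8} 2  {7,8} 1
  3 to go: {0,3,4} 3  {0,3,8} 3  {1,2,4} 1  {2,3,4} 3  {2,4,8} 3  {3,4,8} 6  {3,7,8} 3  {4,7,8} 3  {6,7,8} 1
  4 to go: {0,2,3,4} 6  {0,3,4,8} 12  {0,3,7,8} 6  {1,2,3,4} 4  {1,2,4,8} 4  {2,3,4,8} 12  {2,4,7,8} 6  {3,4,7,8} 12  {3,6,7,8} 4  {4,6,7,8} 4  {5,6,7,8} 1
  5 to go: {0,1,2,3,4} 10  {0,2,3,4,8} 30  {0,3,4,7,8} 30  {0,3,6,7,8} 10  {1,2,3,4,8} 20  {1,2,4,7,8} 10  {2,3,4,7,8} 30  {2,4,6,7,8} 10  {3,4,6,7,8} 20  {3,5,6,7,8} 5  {4,5,6,7,8} 5
  6 to go: {0,1,2,3,4,8} 60  {0,2,3,4,7,8} 90  {0,3,4,6,7,8} 60  {0,3,5,6,7,8} 15  {1,2,3,4,7,8} 60  {1,2,4,6,7,8} 20  {2,3,4,6,7,8} 60  {2,4,5,6,7,8} 15  {3,4,5,6,7,8} 30
  7 to go: {0,1,2,3,4,7,8} 210  {0,2,3,4,6,7,8} 210  {0,3,4,5,6,7,8} 105  {1,2,3,4,6,7,8} 140  {1,2,4,5,6,7,8} 35  {2,3,4,5,6,7,8} 105
  if 0:b drops first: 280 orders
  if 1:c drops first: 420 orders
  if 5:a drops first: 560 orders
heap linearizations: 1260

1260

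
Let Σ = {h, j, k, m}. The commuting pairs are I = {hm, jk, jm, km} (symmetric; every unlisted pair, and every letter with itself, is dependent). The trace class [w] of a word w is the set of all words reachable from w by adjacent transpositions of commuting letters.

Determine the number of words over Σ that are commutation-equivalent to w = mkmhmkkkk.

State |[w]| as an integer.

84

0(m) covers ∅
1(k) covers ∅
2(m) covers 0:m
3(h) covers 1:k
4(m) covers 2:m
5(k) covers 3:h
6(k) covers 5:k
7(k) covers 6:k
8(k) covers 7:k
floor of heap: 0:m, 1:k
completions by unplaced set U, small U first (add the entries for U minus each lowest piece of U):
  |U|=1: {4}:1  {8}:1
  |U|=2: {2,4}:1  {4,8}:2  {7,8}:1
  |U|=3: {0,2,4}:1  {2,4,8}:3  {4,7,8}:3  {6,7,8}:1
  |U|=4: {0,2,4,8}:4  {2,4,7,8}:6  {4,6,7,8}:4  {5,6,7,8}:1
  |U|=5: {0,2,4,7,8}:10  {2,4,6,7,8}:10  {3,5,6,7,8}:1  {4,5,6,7,8}:5
  |U|=6: {0,2,4,6,7,8}:20  {1,3,5,6,7,8}:1  {2,4,5,6,7,8}:15  {3,4,5,6,7,8}:6
  |U|=7: {0,2,4,5,6,7,8}:35  {1,3,4,5,6,7,8}:7  {2,3,4,5,6,7,8}:21
  start at 0(m): 28
  start at 1(k): 56
sum over floor = 84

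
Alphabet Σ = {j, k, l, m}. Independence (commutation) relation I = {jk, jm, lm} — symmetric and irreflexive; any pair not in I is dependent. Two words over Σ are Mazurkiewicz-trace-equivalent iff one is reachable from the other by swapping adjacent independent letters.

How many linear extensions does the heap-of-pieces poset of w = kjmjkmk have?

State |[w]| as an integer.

21

#0=k has no predecessor
#1=j has no predecessor
#2=m depends on [0:k]
#3=j depends on [1:j]
#4=k depends on [2:m]
#5=m depends on [4:k]
#6=k depends on [5:m]
sources: [0:k, 1:j]
N(rest) = Σ N(rest − s) over sources s of rest; N(one piece) = 1:
  size 1 → [3]=1  [6]=1
  size 2 → [1,3]=1  [3,6]=2  [5,6]=1
  size 3 → [1,3,6]=3  [3,5,6]=3  [4,5,6]=1
  size 4 → [1,3,5,6]=6  [2,4,5,6]=1  [3,4,5,6]=4
  size 5 → [0,2,4,5,6]=1  [1,3,4,5,6]=10  [2,3,4,5,6]=5
  first=0(k) contributes 15
  first=1(j) contributes 6
|[w]| = 21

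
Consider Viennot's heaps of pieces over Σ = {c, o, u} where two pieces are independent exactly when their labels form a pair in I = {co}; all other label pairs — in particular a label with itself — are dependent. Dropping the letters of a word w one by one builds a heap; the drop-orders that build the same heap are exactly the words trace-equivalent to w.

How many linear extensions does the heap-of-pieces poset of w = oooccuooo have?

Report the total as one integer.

piece 0:o — minimal
piece 1:o rests on {0:o}
piece 2:o rests on {1:o}
piece 3:c — minimal
piece 4:c rests on {3:c}
piece 5:u rests on {2:o, 4:c}
piece 6:o rests on {5:u}
piece 7:o rests on {6:o}
piece 8:o rests on {7:o}
minimal pieces: {0:o, 3:c}
ways to finish when only these pieces remain (= sum over removing one remaining piece with nothing left below it):
  1 left: {8}→1
  2 left: {7,8}→1
  3 left: {6,7,8}→1
  4 left: {5,6,7,8}→1
  5 left: {2,5,6,7,8}→1  {4,5,6,7,8}→1
  6 left: {1,2,5,6,7,8}→1  {2,4,5,6,7,8}→2  {3,4,5,6,7,8}→1
  7 left: {0,1,2,5,6,7,8}→1  {1,2,4,5,6,7,8}→3  {2,3,4,5,6,7,8}→3
  placing 0:o first → 6 extensions
  placing 3:c first → 4 extensions
total linear extensions = 10

10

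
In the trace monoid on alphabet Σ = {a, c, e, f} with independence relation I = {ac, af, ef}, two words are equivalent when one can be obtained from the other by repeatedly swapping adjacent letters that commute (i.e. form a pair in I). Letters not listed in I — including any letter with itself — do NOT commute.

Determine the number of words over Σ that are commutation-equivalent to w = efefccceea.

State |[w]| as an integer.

drop 0:e onto floor
drop 1:f onto floor
drop 2:e onto {0:e}
drop 3:f onto {1:f}
drop 4:c onto {2:e, 3:f}
drop 5:c onto {4:c}
drop 6:c onto {5:c}
drop 7:e onto {6:c}
drop 8:e onto {7:e}
drop 9:a onto {8:e}
ground layer = {0:e, 1:f}
drop-orders for the pieces not yet dropped (sum over which currently-grounded one goes next):
  1 to go: {9} 1
  2 to go: {8,9} 1
  3 to go: {7,8,9} 1
  4 to go: {6,7,8,9} 1
  5 to go: {5,6,7,8,9} 1
  6 to go: {4,5,6,7,8,9} 1
  7 to go: {2,4,5,6,7,8,9} 1  {3,4,5,6,7,8,9} 1
  8 to go: {0,2,4,5,6,7,8,9} 1  {1,3,4,5,6,7,8,9} 1  {2,3,4,5,6,7,8,9} 2
  if 0:e drops first: 3 orders
  if 1:f drops first: 3 orders
heap linearizations: 6

6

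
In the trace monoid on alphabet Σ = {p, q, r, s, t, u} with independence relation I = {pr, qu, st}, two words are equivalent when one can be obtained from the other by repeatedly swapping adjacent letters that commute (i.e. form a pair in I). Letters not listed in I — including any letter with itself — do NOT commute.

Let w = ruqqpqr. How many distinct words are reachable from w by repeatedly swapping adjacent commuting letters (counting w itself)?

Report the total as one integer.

#0=r has no predecessor
#1=u depends on [0:r]
#2=q depends on [0:r]
#3=q depends on [2:q]
#4=p depends on [1:u, 3:q]
#5=q depends on [4:p]
#6=r depends on [5:q]
sources: [0:r]
N(rest) = Σ N(rest − s) over sources s of rest; N(one piece) = 1:
  size 1 → [6]=1
  size 2 → [5,6]=1
  size 3 → [4,5,6]=1
  size 4 → [1,4,5,6]=1  [3,4,5,6]=1
  size 5 → [1,3,4,5,6]=2  [2,3,4,5,6]=1
  first=0(r) contributes 3

3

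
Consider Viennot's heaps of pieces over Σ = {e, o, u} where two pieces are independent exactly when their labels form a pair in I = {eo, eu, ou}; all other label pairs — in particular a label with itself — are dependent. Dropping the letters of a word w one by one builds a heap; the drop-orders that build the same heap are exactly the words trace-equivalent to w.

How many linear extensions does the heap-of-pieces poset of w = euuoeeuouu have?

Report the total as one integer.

#0=e has no predecessor
#1=u has no predecessor
#2=u depends on [1:u]
#3=o has no predecessor
#4=e depends on [0:e]
#5=e depends on [4:e]
#6=u depends on [2:u]
#7=o depends on [3:o]
#8=u depends on [6:u]
#9=u depends on [8:u]
sources: [0:e, 1:u, 3:o]
N(rest) = Σ N(rest − s) over sources s of rest; N(one piece) = 1:
  size 1 → [5]=1  [7]=1  [9]=1
  size 2 → [3,7]=1  [4,5]=1  [5,7]=2  [5,9]=2  [7,9]=2  [8,9]=1
  size 3 → [0,4,5]=1  [3,5,7]=3  [3,7,9]=3  [4,5,7]=3  [4,5,9]=3  [5,7,9]=6  [5,8,9]=3  [6,8,9]=1  [7,8,9]=3
  size 4 → [0,4,5,7]=4  [0,4,5,9]=4  [2,6,8,9]=1  [3,4,5,7]=6  [3,5,7,9]=12  [3,7,8,9]=6  [4,5,7,9]=12  [4,5,8,9]=6  [5,6,8,9]=4  [5,7,8,9]=12  [6,7,8,9]=4
  size 5 → [0,3,4,5,7]=10  [0,4,5,7,9]=20  [0,4,5,8,9]=10  [1,2,6,8,9]=1  [2,5,6,8,9]=5  [2,6,7,8,9]=5  [3,4,5,7,9]=30  [3,5,7,8,9]=30  [3,6,7,8,9]=10  [4,5,6,8,9]=10  [4,5,7,8,9]=30  [5,6,7,8,9]=20
  size 6 → [0,3,4,5,7,9]=60  [0,4,5,6,8,9]=20  [0,4,5,7,8,9]=60  [1,2,5,6,8,9]=6  [1,2,6,7,8,9]=6  [2,3,6,7,8,9]=15  [2,4,5,6,8,9]=15  [2,5,6,7,8,9]=30  [3,4,5,7,8,9]=90  [3,5,6,7,8,9]=60  [4,5,6,7,8,9]=60
  size 7 → [0,2,4,5,6,8,9]=35  [0,3,4,5,7,8,9]=210  [0,4,5,6,7,8,9]=140  [1,2,3,6,7,8,9]=21  [1,2,4,5,6,8,9]=21  [1,2,5,6,7,8,9]=42  [2,3,5,6,7,8,9]=105  [2,4,5,6,7,8,9]=105  [3,4,5,6,7,8,9]=210
  size 8 → [0,1,2,4,5,6,8,9]=56  [0,2,4,5,6,7,8,9]=280  [0,3,4,5,6,7,8,9]=560  [1,2,3,5,6,7,8,9]=168  [1,2,4,5,6,7,8,9]=168  [2,3,4,5,6,7,8,9]=420
  first=0(e) contributes 756
  first=1(u) contributes 1260
  first=3(o) contributes 504
|[w]| = 2520

2520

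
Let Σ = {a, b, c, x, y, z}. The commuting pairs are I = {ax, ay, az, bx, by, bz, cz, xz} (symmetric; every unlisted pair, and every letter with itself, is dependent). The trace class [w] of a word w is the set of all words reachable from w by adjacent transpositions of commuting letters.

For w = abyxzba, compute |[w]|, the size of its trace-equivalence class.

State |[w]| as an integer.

0(a) covers ∅
1(b) covers 0:a
2(y) covers ∅
3(x) covers 2:y
4(z) covers 2:y
5(b) covers 1:b
6(a) covers 5:b
floor of heap: 0:a, 2:y
completions by unplaced set U, small U first (add the entries for U minus each lowest piece of U):
  |U|=1: {3}:1  {4}:1  {6}:1
  |U|=2: {3,4}:2  {3,6}:2  {4,6}:2  {5,6}:1
  |U|=3: {1,5,6}:1  {2,3,4}:2  {3,4,6}:6  {3,5,6}:3  {4,5,6}:3
  |U|=4: {0,1,5,6}:1  {1,3,5,6}:4  {1,4,5,6}:4  {2,3,4,6}:8  {3,4,5,6}:12
  |U|=5: {0,1,3,5,6}:5  {0,1,4,5,6}:5  {1,3,4,5,6}:20  {2,3,4,5,6}:20
  start at 0(a): 40
  start at 2(y): 30
sum over floor = 70

70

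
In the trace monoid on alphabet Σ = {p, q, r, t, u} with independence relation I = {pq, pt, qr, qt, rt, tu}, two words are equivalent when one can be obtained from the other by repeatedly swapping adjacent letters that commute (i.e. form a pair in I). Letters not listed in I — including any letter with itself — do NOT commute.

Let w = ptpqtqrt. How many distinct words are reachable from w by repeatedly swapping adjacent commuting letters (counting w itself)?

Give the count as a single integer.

560

0(p) covers ∅
1(t) covers ∅
2(p) covers 0:p
3(q) covers ∅
4(t) covers 1:t
5(q) covers 3:q
6(r) covers 2:p
7(t) covers 4:t
floor of heap: 0:p, 1:t, 3:q
completions by unplaced set U, small U first (add the entries for U minus each lowest piece of U):
  |U|=1: {5}:1  {6}:1  {7}:1
  |U|=2: {2,6}:1  {3,5}:1  {4,7}:1  {5,6}:2  {5,7}:2  {6,7}:2
  |U|=3: {0,2,6}:1  {1,4,7}:1  {2,5,6}:3  {2,6,7}:3  {3,5,6}:3  {3,5,7}:3  {4,5,7}:3  {4,6,7}:3  {5,6,7}:6
  |U|=4: {0,2,5,6}:4  {0,2,6,7}:4  {1,4,5,7}:4  {1,4,6,7}:4  {2,3,5,6}:6  {2,4,6,7}:6  {2,5,6,7}:12  {3,4,5,7}:6  {3,5,6,7}:12  {4,5,6,7}:12
  |U|=5: {0,2,3,5,6}:10  {0,2,4,6,7}:10  {0,2,5,6,7}:20  {1,2,4,6,7}:10  {1,3,4,5,7}:10  {1,4,5,6,7}:20  {2,3,5,6,7}:30  {2,4,5,6,7}:30  {3,4,5,6,7}:30
  |U|=6: {0,1,2,4,6,7}:20  {0,2,3,5,6,7}:60  {0,2,4,5,6,7}:60  {1,2,4,5,6,7}:60  {1,3,4,5,6,7}:60  {2,3,4,5,6,7}:90
  start at 0(p): 210
  start at 1(t): 210
  start at 3(q): 140
sum over floor = 560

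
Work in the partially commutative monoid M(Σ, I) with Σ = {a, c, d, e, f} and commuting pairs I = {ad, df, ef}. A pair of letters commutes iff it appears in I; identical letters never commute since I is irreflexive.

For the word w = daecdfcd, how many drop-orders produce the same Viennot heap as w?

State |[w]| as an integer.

4

piece 0:d — minimal
piece 1:a — minimal
piece 2:e rests on {0:d, 1:a}
piece 3:c rests on {2:e}
piece 4:d rests on {3:c}
piece 5:f rests on {3:c}
piece 6:c rests on {4:d, 5:f}
piece 7:d rests on {6:c}
minimal pieces: {0:d, 1:a}
ways to finish when only these pieces remain (= sum over removing one remaining piece with nothing left below it):
  1 left: {7}→1
  2 left: {6,7}→1
  3 left: {4,6,7}→1  {5,6,7}→1
  4 left: {4,5,6,7}→2
  5 left: {3,4,5,6,7}→2
  6 left: {2,3,4,5,6,7}→2
  placing 0:d first → 2 extensions
  placing 1:a first → 2 extensions
total linear extensions = 4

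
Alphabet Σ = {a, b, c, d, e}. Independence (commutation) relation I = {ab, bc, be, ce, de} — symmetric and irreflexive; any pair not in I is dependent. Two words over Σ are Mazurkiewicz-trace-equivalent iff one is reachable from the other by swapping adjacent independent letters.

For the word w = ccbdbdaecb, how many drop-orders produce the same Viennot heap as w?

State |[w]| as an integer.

0(c) covers ∅
1(c) covers 0:c
2(b) covers ∅
3(d) covers 1:c, 2:b
4(b) covers 3:d
5(d) covers 4:b
6(a) covers 5:d
7(e) covers 6:a
8(c) covers 6:a
9(b) covers 5:d
floor of heap: 0:c, 2:b
completions by unplaced set U, small U first (add the entries for U minus each lowest piece of U):
  |U|=1: {7}:1  {8}:1  {9}:1
  |U|=2: {7,8}:2  {7,9}:2  {8,9}:2
  |U|=3: {6,7,8}:2  {7,8,9}:6
  |U|=4: {6,7,8,9}:8
  |U|=5: {5,6,7,8,9}:8
  |U|=6: {4,5,6,7,8,9}:8
  |U|=7: {3,4,5,6,7,8,9}:8
  |U|=8: {1,3,4,5,6,7,8,9}:8  {2,3,4,5,6,7,8,9}:8
  start at 0(c): 16
  start at 2(b): 8
sum over floor = 24

24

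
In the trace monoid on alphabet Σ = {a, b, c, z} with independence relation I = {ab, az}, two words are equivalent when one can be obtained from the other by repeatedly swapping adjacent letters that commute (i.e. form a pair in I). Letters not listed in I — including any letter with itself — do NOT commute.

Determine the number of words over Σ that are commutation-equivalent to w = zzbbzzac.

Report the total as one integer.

drop 0:z onto floor
drop 1:z onto {0:z}
drop 2:b onto {1:z}
drop 3:b onto {2:b}
drop 4:z onto {3:b}
drop 5:z onto {4:z}
drop 6:a onto floor
drop 7:c onto {5:z, 6:a}
ground layer = {0:z, 6:a}
drop-orders for the pieces not yet dropped (sum over which currently-grounded one goes next):
  1 to go: {7} 1
  2 to go: {5,7} 1  {6,7} 1
  3 to go: {4,5,7} 1  {5,6,7} 2
  4 to go: {3,4,5,7} 1  {4,5,6,7} 3
  5 to go: {2,3,4,5,7} 1  {3,4,5,6,7} 4
  6 to go: {1,2,3,4,5,7} 1  {2,3,4,5,6,7} 5
  if 0:z drops first: 6 orders
  if 6:a drops first: 1 orders
heap linearizations: 7

7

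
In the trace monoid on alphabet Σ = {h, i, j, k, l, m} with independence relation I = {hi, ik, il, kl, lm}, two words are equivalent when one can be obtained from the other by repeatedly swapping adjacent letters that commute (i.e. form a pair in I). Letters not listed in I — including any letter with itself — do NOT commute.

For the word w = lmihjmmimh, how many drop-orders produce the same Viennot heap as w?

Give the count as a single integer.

0(l) covers ∅
1(m) covers ∅
2(i) covers 1:m
3(h) covers 0:l, 1:m
4(j) covers 2:i, 3:h
5(m) covers 4:j
6(m) covers 5:m
7(i) covers 6:m
8(m) covers 7:i
9(h) covers 8:m
floor of heap: 0:l, 1:m
completions by unplaced set U, small U first (add the entries for U minus each lowest piece of U):
  |U|=1: {9}:1
  |U|=2: {8,9}:1
  |U|=3: {7,8,9}:1
  |U|=4: {6,7,8,9}:1
  |U|=5: {5,6,7,8,9}:1
  |U|=6: {4,5,6,7,8,9}:1
  |U|=7: {2,4,5,6,7,8,9}:1  {3,4,5,6,7,8,9}:1
  |U|=8: {0,3,4,5,6,7,8,9}:1  {2,3,4,5,6,7,8,9}:2
  start at 0(l): 2
  start at 1(m): 3
sum over floor = 5

5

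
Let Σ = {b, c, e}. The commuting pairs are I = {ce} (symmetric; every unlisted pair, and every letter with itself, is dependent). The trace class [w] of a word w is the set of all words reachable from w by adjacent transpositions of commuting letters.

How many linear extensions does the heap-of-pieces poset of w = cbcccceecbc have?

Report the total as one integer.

21

drop 0:c onto floor
drop 1:b onto {0:c}
drop 2:c onto {1:b}
drop 3:c onto {2:c}
drop 4:c onto {3:c}
drop 5:c onto {4:c}
drop 6:e onto {1:b}
drop 7:e onto {6:e}
drop 8:c onto {5:c}
drop 9:b onto {7:e, 8:c}
drop 10:c onto {9:b}
ground layer = {0:c}
drop-orders for the pieces not yet dropped (sum over which currently-grounded one goes next):
  1 to go: {10} 1
  2 to go: {9,10} 1
  3 to go: {7,9,10} 1  {8,9,10} 1
  4 to go: {5,8,9,10} 1  {6,7,9,10} 1  {7,8,9,10} 2
  5 to go: {4,5,8,9,10} 1  {5,7,8,9,10} 3  {6,7,8,9,10} 3
  6 to go: {3,4,5,8,9,10} 1  {4,5,7,8,9,10} 4  {5,6,7,8,9,10} 6
  7 to go: {2,3,4,5,8,9,10} 1  {3,4,5,7,8,9,10} 5  {4,5,6,7,8,9,10} 10
  8 to go: {2,3,4,5,7,8,9,10} 6  {3,4,5,6,7,8,9,10} 15
  9 to go: {2,3,4,5,6,7,8,9,10} 21
  if 0:c drops first: 21 orders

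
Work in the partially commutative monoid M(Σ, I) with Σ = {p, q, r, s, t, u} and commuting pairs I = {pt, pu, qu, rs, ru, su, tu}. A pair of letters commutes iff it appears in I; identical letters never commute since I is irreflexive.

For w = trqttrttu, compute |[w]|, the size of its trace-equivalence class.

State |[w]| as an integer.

9

drop 0:t onto floor
drop 1:r onto {0:t}
drop 2:q onto {1:r}
drop 3:t onto {2:q}
drop 4:t onto {3:t}
drop 5:r onto {4:t}
drop 6:t onto {5:r}
drop 7:t onto {6:t}
drop 8:u onto floor
ground layer = {0:t, 8:u}
drop-orders for the pieces not yet dropped (sum over which currently-grounded one goes next):
  1 to go: {7} 1  {8} 1
  2 to go: {6,7} 1  {7,8} 2
  3 to go: {5,6,7} 1  {6,7,8} 3
  4 to go: {4,5,6,7} 1  {5,6,7,8} 4
  5 to go: {3,4,5,6,7} 1  {4,5,6,7,8} 5
  6 to go: {2,3,4,5,6,7} 1  {3,4,5,6,7,8} 6
  7 to go: {1,2,3,4,5,6,7} 1  {2,3,4,5,6,7,8} 7
  if 0:t drops first: 8 orders
  if 8:u drops first: 1 orders
heap linearizations: 9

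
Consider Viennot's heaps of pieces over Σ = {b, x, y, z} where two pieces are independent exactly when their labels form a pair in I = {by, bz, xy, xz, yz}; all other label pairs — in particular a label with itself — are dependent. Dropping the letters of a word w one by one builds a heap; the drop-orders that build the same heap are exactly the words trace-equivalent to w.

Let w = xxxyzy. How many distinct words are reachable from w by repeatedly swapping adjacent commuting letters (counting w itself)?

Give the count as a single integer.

60

0(x) covers ∅
1(x) covers 0:x
2(x) covers 1:x
3(y) covers ∅
4(z) covers ∅
5(y) covers 3:y
floor of heap: 0:x, 3:y, 4:z
completions by unplaced set U, small U first (add the entries for U minus each lowest piece of U):
  |U|=1: {2}:1  {4}:1  {5}:1
  |U|=2: {1,2}:1  {2,4}:2  {2,5}:2  {3,5}:1  {4,5}:2
  |U|=3: {0,1,2}:1  {1,2,4}:3  {1,2,5}:3  {2,3,5}:3  {2,4,5}:6  {3,4,5}:3
  |U|=4: {0,1,2,4}:4  {0,1,2,5}:4  {1,2,3,5}:6  {1,2,4,5}:12  {2,3,4,5}:12
  start at 0(x): 30
  start at 3(y): 20
  start at 4(z): 10
sum over floor = 60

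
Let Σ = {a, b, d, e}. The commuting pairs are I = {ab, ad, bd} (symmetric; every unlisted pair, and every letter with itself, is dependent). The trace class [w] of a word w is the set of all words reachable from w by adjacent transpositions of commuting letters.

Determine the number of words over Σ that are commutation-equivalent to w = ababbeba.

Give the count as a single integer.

20

drop 0:a onto floor
drop 1:b onto floor
drop 2:a onto {0:a}
drop 3:b onto {1:b}
drop 4:b onto {3:b}
drop 5:e onto {2:a, 4:b}
drop 6:b onto {5:e}
drop 7:a onto {5:e}
ground layer = {0:a, 1:b}
drop-orders for the pieces not yet dropped (sum over which currently-grounded one goes next):
  1 to go: {6} 1  {7} 1
  2 to go: {6,7} 2
  3 to go: {5,6,7} 2
  4 to go: {2,5,6,7} 2  {4,5,6,7} 2
  5 to go: {0,2,5,6,7} 2  {2,4,5,6,7} 4  {3,4,5,6,7} 2
  6 to go: {0,2,4,5,6,7} 6  {1,3,4,5,6,7} 2  {2,3,4,5,6,7} 6
  if 0:a drops first: 8 orders
  if 1:b drops first: 12 orders
heap linearizations: 20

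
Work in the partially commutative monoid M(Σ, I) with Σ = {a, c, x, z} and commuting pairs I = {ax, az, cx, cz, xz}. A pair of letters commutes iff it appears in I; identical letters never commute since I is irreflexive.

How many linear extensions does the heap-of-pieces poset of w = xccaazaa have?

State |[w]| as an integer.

drop 0:x onto floor
drop 1:c onto floor
drop 2:c onto {1:c}
drop 3:a onto {2:c}
drop 4:a onto {3:a}
drop 5:z onto floor
drop 6:a onto {4:a}
drop 7:a onto {6:a}
ground layer = {0:x, 1:c, 5:z}
drop-orders for the pieces not yet dropped (sum over which currently-grounded one goes next):
  1 to go: {0} 1  {5} 1  {7} 1
  2 to go: {0,5} 2  {0,7} 2  {5,7} 2  {6,7} 1
  3 to go: {0,5,7} 6  {0,6,7} 3  {4,6,7} 1  {5,6,7} 3
  4 to go: {0,4,6,7} 4  {0,5,6,7} 12  {3,4,6,7} 1  {4,5,6,7} 4
  5 to go: {0,3,4,6,7} 5  {0,4,5,6,7} 20  {2,3,4,6,7} 1  {3,4,5,6,7} 5
  6 to go: {0,2,3,4,6,7} 6  {0,3,4,5,6,7} 30  {1,2,3,4,6,7} 1  {2,3,4,5,6,7} 6
  if 0:x drops first: 7 orders
  if 1:c drops first: 42 orders
  if 5:z drops first: 7 orders
heap linearizations: 56

56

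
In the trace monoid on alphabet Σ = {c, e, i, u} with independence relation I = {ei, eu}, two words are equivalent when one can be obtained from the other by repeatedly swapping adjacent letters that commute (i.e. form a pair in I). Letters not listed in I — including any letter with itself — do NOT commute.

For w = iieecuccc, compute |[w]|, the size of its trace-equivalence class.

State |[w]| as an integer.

0(i) covers ∅
1(i) covers 0:i
2(e) covers ∅
3(e) covers 2:e
4(c) covers 1:i, 3:e
5(u) covers 4:c
6(c) covers 5:u
7(c) covers 6:c
8(c) covers 7:c
floor of heap: 0:i, 2:e
completions by unplaced set U, small U first (add the entries for U minus each lowest piece of U):
  |U|=1: {8}:1
  |U|=2: {7,8}:1
  |U|=3: {6,7,8}:1
  |U|=4: {5,6,7,8}:1
  |U|=5: {4,5,6,7,8}:1
  |U|=6: {1,4,5,6,7,8}:1  {3,4,5,6,7,8}:1
  |U|=7: {0,1,4,5,6,7,8}:1  {1,3,4,5,6,7,8}:2  {2,3,4,5,6,7,8}:1
  start at 0(i): 3
  start at 2(e): 3
sum over floor = 6

6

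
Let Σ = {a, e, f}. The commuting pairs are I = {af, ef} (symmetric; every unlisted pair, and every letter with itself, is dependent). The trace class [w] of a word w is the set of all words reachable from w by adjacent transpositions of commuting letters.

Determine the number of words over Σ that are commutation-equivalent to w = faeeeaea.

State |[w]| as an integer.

8

drop 0:f onto floor
drop 1:a onto floor
drop 2:e onto {1:a}
drop 3:e onto {2:e}
drop 4:e onto {3:e}
drop 5:a onto {4:e}
drop 6:e onto {5:a}
drop 7:a onto {6:e}
ground layer = {0:f, 1:a}
drop-orders for the pieces not yet dropped (sum over which currently-grounded one goes next):
  1 to go: {0} 1  {7} 1
  2 to go: {0,7} 2  {6,7} 1
  3 to go: {0,6,7} 3  {5,6,7} 1
  4 to go: {0,5,6,7} 4  {4,5,6,7} 1
  5 to go: {0,4,5,6,7} 5  {3,4,5,6,7} 1
  6 to go: {0,3,4,5,6,7} 6  {2,3,4,5,6,7} 1
  if 0:f drops first: 1 orders
  if 1:a drops first: 7 orders
heap linearizations: 8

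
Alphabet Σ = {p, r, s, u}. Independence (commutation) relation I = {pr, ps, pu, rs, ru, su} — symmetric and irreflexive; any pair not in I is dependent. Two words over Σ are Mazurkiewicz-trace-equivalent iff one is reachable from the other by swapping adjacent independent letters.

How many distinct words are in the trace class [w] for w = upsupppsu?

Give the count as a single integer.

piece 0:u — minimal
piece 1:p — minimal
piece 2:s — minimal
piece 3:u rests on {0:u}
piece 4:p rests on {1:p}
piece 5:p rests on {4:p}
piece 6:p rests on {5:p}
piece 7:s rests on {2:s}
piece 8:u rests on {3:u}
minimal pieces: {0:u, 1:p, 2:s}
ways to finish when only these pieces remain (= sum over removing one remaining piece with nothing left below it):
  1 left: {6}→1  {7}→1  {8}→1
  2 left: {2,7}→1  {3,8}→1  {5,6}→1  {6,7}→2  {6,8}→2  {7,8}→2
  3 left: {0,3,8}→1  {2,6,7}→3  {2,7,8}→3  {3,6,8}→3  {3,7,8}→3  {4,5,6}→1  {5,6,7}→3  {5,6,8}→3  {6,7,8}→6
  4 left: {0,3,6,8}→4  {0,3,7,8}→4  {1,4,5,6}→1  {2,3,7,8}→6  {2,5,6,7}→6  {2,6,7,8}→12  {3,5,6,8}→6  {3,6,7,8}→12  {4,5,6,7}→4  {4,5,6,8}→4  {5,6,7,8}→12
  5 left: {0,2,3,7,8}→10  {0,3,5,6,8}→10  {0,3,6,7,8}→20  {1,4,5,6,7}→5  {1,4,5,6,8}→5  {2,3,6,7,8}→30  {2,4,5,6,7}→10  {2,5,6,7,8}→30  {3,4,5,6,8}→10  {3,5,6,7,8}→30  {4,5,6,7,8}→20
  6 left: {0,2,3,6,7,8}→60  {0,3,4,5,6,8}→20  {0,3,5,6,7,8}→60  {1,2,4,5,6,7}→15  {1,3,4,5,6,8}→15  {1,4,5,6,7,8}→30  {2,3,5,6,7,8}→90  {2,4,5,6,7,8}→60  {3,4,5,6,7,8}→60
  7 left: {0,1,3,4,5,6,8}→35  {0,2,3,5,6,7,8}→210  {0,3,4,5,6,7,8}→140  {1,2,4,5,6,7,8}→105  {1,3,4,5,6,7,8}→105  {2,3,4,5,6,7,8}→210
  placing 0:u first → 420 extensions
  placing 1:p first → 560 extensions
  placing 2:s first → 280 extensions
total linear extensions = 1260

1260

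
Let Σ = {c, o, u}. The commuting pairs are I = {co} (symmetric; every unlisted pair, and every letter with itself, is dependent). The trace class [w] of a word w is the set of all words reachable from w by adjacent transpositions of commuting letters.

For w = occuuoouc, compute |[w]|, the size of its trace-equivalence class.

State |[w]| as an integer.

piece 0:o — minimal
piece 1:c — minimal
piece 2:c rests on {1:c}
piece 3:u rests on {0:o, 2:c}
piece 4:u rests on {3:u}
piece 5:o rests on {4:u}
piece 6:o rests on {5:o}
piece 7:u rests on {6:o}
piece 8:c rests on {7:u}
minimal pieces: {0:o, 1:c}
ways to finish when only these pieces remain (= sum over removing one remaining piece with nothing left below it):
  1 left: {8}→1
  2 left: {7,8}→1
  3 left: {6,7,8}→1
  4 left: {5,6,7,8}→1
  5 left: {4,5,6,7,8}→1
  6 left: {3,4,5,6,7,8}→1
  7 left: {0,3,4,5,6,7,8}→1  {2,3,4,5,6,7,8}→1
  placing 0:o first → 1 extensions
  placing 1:c first → 2 extensions
total linear extensions = 3

3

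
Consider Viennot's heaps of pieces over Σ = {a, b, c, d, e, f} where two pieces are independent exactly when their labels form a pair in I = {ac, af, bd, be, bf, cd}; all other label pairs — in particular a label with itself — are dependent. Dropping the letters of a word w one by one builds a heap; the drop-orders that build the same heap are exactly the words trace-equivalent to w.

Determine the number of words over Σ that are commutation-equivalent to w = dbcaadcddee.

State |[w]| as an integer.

#0=d has no predecessor
#1=b has no predecessor
#2=c depends on [1:b]
#3=a depends on [0:d, 1:b]
#4=a depends on [3:a]
#5=d depends on [4:a]
#6=c depends on [2:c]
#7=d depends on [5:d]
#8=d depends on [7:d]
#9=e depends on [6:c, 8:d]
#10=e depends on [9:e]
sources: [0:d, 1:b]
N(rest) = Σ N(rest − s) over sources s of rest; N(one piece) = 1:
  size 1 → [10]=1
  size 2 → [9,10]=1
  size 3 → [6,9,10]=1  [8,9,10]=1
  size 4 → [2,6,9,10]=1  [6,8,9,10]=2  [7,8,9,10]=1
  size 5 → [2,6,8,9,10]=3  [5,7,8,9,10]=1  [6,7,8,9,10]=3
  size 6 → [2,6,7,8,9,10]=6  [4,5,7,8,9,10]=1  [5,6,7,8,9,10]=4
  size 7 → [2,5,6,7,8,9,10]=10  [3,4,5,7,8,9,10]=1  [4,5,6,7,8,9,10]=5
  size 8 → [0,3,4,5,7,8,9,10]=1  [2,4,5,6,7,8,9,10]=15  [3,4,5,6,7,8,9,10]=6
  size 9 → [0,3,4,5,6,7,8,9,10]=7  [2,3,4,5,6,7,8,9,10]=21
  first=0(d) contributes 21
  first=1(b) contributes 28
|[w]| = 49

49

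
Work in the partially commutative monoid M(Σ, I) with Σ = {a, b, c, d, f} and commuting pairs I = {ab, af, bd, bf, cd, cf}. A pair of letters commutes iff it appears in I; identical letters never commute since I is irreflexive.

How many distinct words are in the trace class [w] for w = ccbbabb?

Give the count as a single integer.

5

0(c) covers ∅
1(c) covers 0:c
2(b) covers 1:c
3(b) covers 2:b
4(a) covers 1:c
5(b) covers 3:b
6(b) covers 5:b
floor of heap: 0:c
completions by unplaced set U, small U first (add the entries for U minus each lowest piece of U):
  |U|=1: {4}:1  {6}:1
  |U|=2: {4,6}:2  {5,6}:1
  |U|=3: {3,5,6}:1  {4,5,6}:3
  |U|=4: {2,3,5,6}:1  {3,4,5,6}:4
  |U|=5: {2,3,4,5,6}:5
  start at 0(c): 5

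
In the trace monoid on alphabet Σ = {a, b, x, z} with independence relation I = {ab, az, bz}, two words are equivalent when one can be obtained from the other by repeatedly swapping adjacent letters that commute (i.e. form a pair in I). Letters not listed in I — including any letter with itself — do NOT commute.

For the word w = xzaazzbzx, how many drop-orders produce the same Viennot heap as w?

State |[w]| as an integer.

105

#0=x has no predecessor
#1=z depends on [0:x]
#2=a depends on [0:x]
#3=a depends on [2:a]
#4=z depends on [1:z]
#5=z depends on [4:z]
#6=b depends on [0:x]
#7=z depends on [5:z]
#8=x depends on [3:a, 6:b, 7:z]
sources: [0:x]
N(rest) = Σ N(rest − s) over sources s of rest; N(one piece) = 1:
  size 1 → [8]=1
  size 2 → [3,8]=1  [6,8]=1  [7,8]=1
  size 3 → [2,3,8]=1  [3,6,8]=2  [3,7,8]=2  [5,7,8]=1  [6,7,8]=2
  size 4 → [2,3,6,8]=3  [2,3,7,8]=3  [3,5,7,8]=3  [3,6,7,8]=6  [4,5,7,8]=1  [5,6,7,8]=3
  size 5 → [1,4,5,7,8]=1  [2,3,5,7,8]=6  [2,3,6,7,8]=12  [3,4,5,7,8]=4  [3,5,6,7,8]=12  [4,5,6,7,8]=4
  size 6 → [1,3,4,5,7,8]=5  [1,4,5,6,7,8]=5  [2,3,4,5,7,8]=10  [2,3,5,6,7,8]=30  [3,4,5,6,7,8]=20
  size 7 → [1,2,3,4,5,7,8]=15  [1,3,4,5,6,7,8]=30  [2,3,4,5,6,7,8]=60
  first=0(x) contributes 105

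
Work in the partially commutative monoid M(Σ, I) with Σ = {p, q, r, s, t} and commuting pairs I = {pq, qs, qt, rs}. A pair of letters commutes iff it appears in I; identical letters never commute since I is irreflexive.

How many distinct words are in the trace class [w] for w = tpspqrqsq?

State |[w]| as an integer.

#0=t has no predecessor
#1=p depends on [0:t]
#2=s depends on [1:p]
#3=p depends on [2:s]
#4=q has no predecessor
#5=r depends on [3:p, 4:q]
#6=q depends on [5:r]
#7=s depends on [3:p]
#8=q depends on [6:q]
sources: [0:t, 4:q]
N(rest) = Σ N(rest − s) over sources s of rest; N(one piece) = 1:
  size 1 → [7]=1  [8]=1
  size 2 → [6,8]=1  [7,8]=2
  size 3 → [5,6,8]=1  [6,7,8]=3
  size 4 → [4,5,6,8]=1  [5,6,7,8]=4
  size 5 → [3,5,6,7,8]=4  [4,5,6,7,8]=5
  size 6 → [2,3,5,6,7,8]=4  [3,4,5,6,7,8]=9
  size 7 → [1,2,3,5,6,7,8]=4  [2,3,4,5,6,7,8]=13
  first=0(t) contributes 17
  first=4(q) contributes 4
|[w]| = 21

21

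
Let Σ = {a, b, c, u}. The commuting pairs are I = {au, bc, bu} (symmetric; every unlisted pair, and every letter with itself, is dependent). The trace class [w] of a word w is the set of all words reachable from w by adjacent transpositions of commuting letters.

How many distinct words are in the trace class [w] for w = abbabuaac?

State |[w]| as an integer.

#0=a has no predecessor
#1=b depends on [0:a]
#2=b depends on [1:b]
#3=a depends on [2:b]
#4=b depends on [3:a]
#5=u has no predecessor
#6=a depends on [4:b]
#7=a depends on [6:a]
#8=c depends on [5:u, 7:a]
sources: [0:a, 5:u]
N(rest) = Σ N(rest − s) over sources s of rest; N(one piece) = 1:
  size 1 → [8]=1
  size 2 → [5,8]=1  [7,8]=1
  size 3 → [5,7,8]=2  [6,7,8]=1
  size 4 → [4,6,7,8]=1  [5,6,7,8]=3
  size 5 → [3,4,6,7,8]=1  [4,5,6,7,8]=4
  size 6 → [2,3,4,6,7,8]=1  [3,4,5,6,7,8]=5
  size 7 → [1,2,3,4,6,7,8]=1  [2,3,4,5,6,7,8]=6
  first=0(a) contributes 7
  first=5(u) contributes 1
|[w]| = 8

8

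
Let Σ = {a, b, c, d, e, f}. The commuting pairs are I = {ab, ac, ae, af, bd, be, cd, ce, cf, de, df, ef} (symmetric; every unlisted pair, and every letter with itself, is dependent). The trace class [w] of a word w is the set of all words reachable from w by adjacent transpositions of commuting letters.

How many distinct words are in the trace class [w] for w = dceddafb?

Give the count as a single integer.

piece 0:d — minimal
piece 1:c — minimal
piece 2:e — minimal
piece 3:d rests on {0:d}
piece 4:d rests on {3:d}
piece 5:a rests on {4:d}
piece 6:f — minimal
piece 7:b rests on {1:c, 6:f}
minimal pieces: {0:d, 1:c, 2:e, 6:f}
ways to finish when only these pieces remain (= sum over removing one remaining piece with nothing left below it):
  1 left: {2}→1  {5}→1  {7}→1
  2 left: {1,7}→1  {2,5}→2  {2,7}→2  {4,5}→1  {5,7}→2  {6,7}→1
  3 left: {1,2,7}→3  {1,5,7}→3  {1,6,7}→2  {2,4,5}→3  {2,5,7}→6  {2,6,7}→3  {3,4,5}→1  {4,5,7}→3  {5,6,7}→3
  4 left: {0,3,4,5}→1  {1,2,5,7}→12  {1,2,6,7}→8  {1,4,5,7}→6  {1,5,6,7}→8  {2,3,4,5}→4  {2,4,5,7}→12  {2,5,6,7}→12  {3,4,5,7}→4  {4,5,6,7}→6
  5 left: {0,2,3,4,5}→5  {0,3,4,5,7}→5  {1,2,4,5,7}→30  {1,2,5,6,7}→40  {1,3,4,5,7}→10  {1,4,5,6,7}→20  {2,3,4,5,7}→20  {2,4,5,6,7}→30  {3,4,5,6,7}→10
  6 left: {0,1,3,4,5,7}→15  {0,2,3,4,5,7}→30  {0,3,4,5,6,7}→15  {1,2,3,4,5,7}→60  {1,2,4,5,6,7}→120  {1,3,4,5,6,7}→40  {2,3,4,5,6,7}→60
  placing 0:d first → 280 extensions
  placing 1:c first → 105 extensions
  placing 2:e first → 70 extensions
  placing 6:f first → 105 extensions
total linear extensions = 560

560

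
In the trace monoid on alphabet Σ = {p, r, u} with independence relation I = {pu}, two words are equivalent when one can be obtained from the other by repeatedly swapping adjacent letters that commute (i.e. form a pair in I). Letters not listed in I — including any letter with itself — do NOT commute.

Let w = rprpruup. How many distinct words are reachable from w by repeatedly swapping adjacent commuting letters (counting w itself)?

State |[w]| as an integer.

0(r) covers ∅
1(p) covers 0:r
2(r) covers 1:p
3(p) covers 2:r
4(r) covers 3:p
5(u) covers 4:r
6(u) covers 5:u
7(p) covers 4:r
floor of heap: 0:r
completions by unplaced set U, small U first (add the entries for U minus each lowest piece of U):
  |U|=1: {6}:1  {7}:1
  |U|=2: {5,6}:1  {6,7}:2
  |U|=3: {5,6,7}:3
  |U|=4: {4,5,6,7}:3
  |U|=5: {3,4,5,6,7}:3
  |U|=6: {2,3,4,5,6,7}:3
  start at 0(r): 3

3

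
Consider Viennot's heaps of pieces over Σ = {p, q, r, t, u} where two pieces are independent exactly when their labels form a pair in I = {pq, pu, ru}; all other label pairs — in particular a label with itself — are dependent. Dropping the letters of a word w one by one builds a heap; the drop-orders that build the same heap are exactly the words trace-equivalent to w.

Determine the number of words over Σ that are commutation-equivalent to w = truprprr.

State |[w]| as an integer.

0(t) covers ∅
1(r) covers 0:t
2(u) covers 0:t
3(p) covers 1:r
4(r) covers 3:p
5(p) covers 4:r
6(r) covers 5:p
7(r) covers 6:r
floor of heap: 0:t
completions by unplaced set U, small U first (add the entries for U minus each lowest piece of U):
  |U|=1: {2}:1  {7}:1
  |U|=2: {2,7}:2  {6,7}:1
  |U|=3: {2,6,7}:3  {5,6,7}:1
  |U|=4: {2,5,6,7}:4  {4,5,6,7}:1
  |U|=5: {2,4,5,6,7}:5  {3,4,5,6,7}:1
  |U|=6: {1,3,4,5,6,7}:1  {2,3,4,5,6,7}:6
  start at 0(t): 7

7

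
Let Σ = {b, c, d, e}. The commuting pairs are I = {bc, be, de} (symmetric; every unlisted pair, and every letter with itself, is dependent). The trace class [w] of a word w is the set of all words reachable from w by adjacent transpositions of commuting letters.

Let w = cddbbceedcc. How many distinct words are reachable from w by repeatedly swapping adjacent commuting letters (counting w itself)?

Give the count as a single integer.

drop 0:c onto floor
drop 1:d onto {0:c}
drop 2:d onto {1:d}
drop 3:b onto {2:d}
drop 4:b onto {3:b}
drop 5:c onto {2:d}
drop 6:e onto {5:c}
drop 7:e onto {6:e}
drop 8:d onto {4:b, 5:c}
drop 9:c onto {7:e, 8:d}
drop 10:c onto {9:c}
ground layer = {0:c}
drop-orders for the pieces not yet dropped (sum over which currently-grounded one goes next):
  1 to go: {10} 1
  2 to go: {9,10} 1
  3 to go: {7,9,10} 1  {8,9,10} 1
  4 to go: {4,8,9,10} 1  {6,7,9,10} 1  {7,8,9,10} 2
  5 to go: {3,4,8,9,10} 1  {4,7,8,9,10} 3  {6,7,8,9,10} 3
  6 to go: {3,4,7,8,9,10} 4  {4,6,7,8,9,10} 6  {5,6,7,8,9,10} 3
  7 to go: {3,4,6,7,8,9,10} 10  {4,5,6,7,8,9,10} 9
  8 to go: {3,4,5,6,7,8,9,10} 19
  9 to go: {2,3,4,5,6,7,8,9,10} 19
  if 0:c drops first: 19 orders

19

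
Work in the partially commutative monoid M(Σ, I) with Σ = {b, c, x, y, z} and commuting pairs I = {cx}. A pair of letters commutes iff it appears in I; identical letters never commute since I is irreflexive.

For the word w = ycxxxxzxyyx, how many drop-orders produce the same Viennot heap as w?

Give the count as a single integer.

5

piece 0:y — minimal
piece 1:c rests on {0:y}
piece 2:x rests on {0:y}
piece 3:x rests on {2:x}
piece 4:x rests on {3:x}
piece 5:x rests on {4:x}
piece 6:z rests on {1:c, 5:x}
piece 7:x rests on {6:z}
piece 8:y rests on {7:x}
piece 9:y rests on {8:y}
piece 10:x rests on {9:y}
minimal pieces: {0:y}
ways to finish when only these pieces remain (= sum over removing one remaining piece with nothing left below it):
  1 left: {10}→1
  2 left: {9,10}→1
  3 left: {8,9,10}→1
  4 left: {7,8,9,10}→1
  5 left: {6,7,8,9,10}→1
  6 left: {1,6,7,8,9,10}→1  {5,6,7,8,9,10}→1
  7 left: {1,5,6,7,8,9,10}→2  {4,5,6,7,8,9,10}→1
  8 left: {1,4,5,6,7,8,9,10}→3  {3,4,5,6,7,8,9,10}→1
  9 left: {1,3,4,5,6,7,8,9,10}→4  {2,3,4,5,6,7,8,9,10}→1
  placing 0:y first → 5 extensions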